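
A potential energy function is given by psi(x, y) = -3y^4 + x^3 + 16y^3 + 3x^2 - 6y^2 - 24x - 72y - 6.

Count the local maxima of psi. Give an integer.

psi separates as a function of x plus a function of y, so ∇psi=0 decouples.
∂psi/∂x = 3(x - 2)(x + 4) = 0 at x ∈ {-4, 2}; ∂psi/∂y = -12(y - 3)(y - 2)(y + 1) = 0 at y ∈ {-1, 2, 3}.
The Hessian is diagonal: diag(psi_xx, psi_yy). Second derivatives: psi_xx(-4)=-18, psi_xx(2)=18; psi_yy(-1)=-144, psi_yy(2)=36, psi_yy(3)=-48.
Local maxima occur where both diagonal entries negative: (-4, -1), (-4, 3). Count: 2.

2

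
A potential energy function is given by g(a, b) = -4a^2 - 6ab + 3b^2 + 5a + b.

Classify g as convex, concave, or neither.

neither

g is quadratic, so its Hessian is the constant matrix H = [[-8, -6], [-6, 6]].
det(H) = -84, tr(H) = -2.
det(H) < 0, so H is indefinite: neither convex nor concave.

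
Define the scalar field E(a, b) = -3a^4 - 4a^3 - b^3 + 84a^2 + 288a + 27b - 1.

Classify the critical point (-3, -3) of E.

The mixed partial ∂²E/∂a∂b is 0, so the Hessian at any point is diag(E_aa, E_bb) = diag(12(-3a^2 - 2a + 14), -6b).
At (-3, -3): H = diag(-84, 18).
The eigenvalues have opposite signs, so H is indefinite: a saddle point.

saddle point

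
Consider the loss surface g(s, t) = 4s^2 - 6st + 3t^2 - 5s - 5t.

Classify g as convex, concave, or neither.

convex

g is quadratic, so its Hessian is the constant matrix H = [[8, -6], [-6, 6]].
det(H) = 12, tr(H) = 14.
det(H) > 0 and tr(H) > 0, so H is positive definite everywhere: convex.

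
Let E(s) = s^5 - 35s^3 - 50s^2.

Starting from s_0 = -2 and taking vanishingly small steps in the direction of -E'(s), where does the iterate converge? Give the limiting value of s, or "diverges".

E'(s) = 5s(s - 5)(s + 1)(s + 4), so E'(-2) = -140.
Gradient descent moves in the -E' direction, i.e. s is increasing.
The nearest critical point in that direction is s = -1, where E'' = 90 > 0 (a local minimum). The iterate converges there.

-1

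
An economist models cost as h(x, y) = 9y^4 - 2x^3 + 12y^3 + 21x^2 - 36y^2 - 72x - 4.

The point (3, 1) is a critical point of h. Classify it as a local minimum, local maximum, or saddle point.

local minimum

The mixed partial ∂²h/∂x∂y is 0, so the Hessian at any point is diag(h_xx, h_yy) = diag(6(-2x + 7), 36(3y^2 + 2y - 2)).
At (3, 1): H = diag(6, 108).
Both eigenvalues are positive, so H is positive definite: a local minimum.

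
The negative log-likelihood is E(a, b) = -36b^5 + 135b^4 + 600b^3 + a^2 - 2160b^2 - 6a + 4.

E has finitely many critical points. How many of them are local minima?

E separates as a function of a plus a function of b, so ∇E=0 decouples.
∂E/∂a = 2(a - 3) = 0 at a ∈ {3}; ∂E/∂b = -180b(b - 4)(b - 2)(b + 3) = 0 at b ∈ {-3, 0, 2, 4}.
The Hessian is diagonal: diag(E_aa, E_bb). Second derivatives: E_aa(3)=2; E_bb(-3)=18900, E_bb(0)=-4320, E_bb(2)=3600, E_bb(4)=-10080.
Local minima occur where both diagonal entries positive: (3, -3), (3, 2). Count: 2.

2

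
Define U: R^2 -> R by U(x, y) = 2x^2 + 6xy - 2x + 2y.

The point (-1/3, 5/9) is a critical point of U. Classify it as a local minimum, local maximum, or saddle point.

The Hessian of U is constant: H = [[4, 6], [6, 0]].
det(H) = 4·0 − 6² = -36.
Since det(H) < 0, H is indefinite and the critical point is a saddle point.

saddle point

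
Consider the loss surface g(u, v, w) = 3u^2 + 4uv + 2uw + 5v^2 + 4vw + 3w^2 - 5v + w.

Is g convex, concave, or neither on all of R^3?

g is quadratic, so its Hessian is the constant matrix H = [[6, 4, 2], [4, 10, 4], [2, 4, 6]].
Leading principal minors: 6, 44, 192.
All positive ⇒ H ≻ 0 ⇒ convex.

convex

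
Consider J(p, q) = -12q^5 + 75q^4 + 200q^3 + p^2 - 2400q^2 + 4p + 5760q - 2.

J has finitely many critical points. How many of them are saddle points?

J separates as a function of p plus a function of q, so ∇J=0 decouples.
∂J/∂p = 2(p + 2) = 0 at p ∈ {-2}; ∂J/∂q = -60(q - 4)(q - 3)(q - 2)(q + 4) = 0 at q ∈ {-4, 2, 3, 4}.
The Hessian is diagonal: diag(J_pp, J_qq). Second derivatives: J_pp(-2)=2; J_qq(-4)=20160, J_qq(2)=-720, J_qq(3)=420, J_qq(4)=-960.
Saddle points occur where the two diagonal entries have opposite signs: (-2, 2), (-2, 4). Count: 2.

2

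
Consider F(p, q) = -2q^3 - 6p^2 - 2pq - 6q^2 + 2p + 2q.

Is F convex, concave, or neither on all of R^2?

neither

The term -2q^3 is cubic, so the Hessian is not constant.
∂²F/∂q² = -12q - 12, which takes both signs as q varies (negative for sufficiently large q). A diagonal entry of the Hessian changing sign means the Hessian is neither positive- nor negative-semidefinite on all of R^2.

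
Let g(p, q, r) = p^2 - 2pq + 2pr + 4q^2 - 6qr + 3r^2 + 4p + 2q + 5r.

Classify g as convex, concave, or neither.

g is quadratic, so its Hessian is the constant matrix H = [[2, -2, 2], [-2, 8, -6], [2, -6, 6]].
Leading principal minors: 2, 12, 16.
All positive ⇒ H ≻ 0 ⇒ convex.

convex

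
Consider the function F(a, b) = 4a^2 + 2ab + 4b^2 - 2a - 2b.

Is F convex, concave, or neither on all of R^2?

F is quadratic, so its Hessian is the constant matrix H = [[8, 2], [2, 8]].
det(H) = 60, tr(H) = 16.
det(H) > 0 and tr(H) > 0, so H is positive definite everywhere: convex.

convex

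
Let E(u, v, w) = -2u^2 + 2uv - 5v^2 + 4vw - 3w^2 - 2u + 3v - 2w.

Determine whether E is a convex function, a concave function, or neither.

E is quadratic, so its Hessian is the constant matrix H = [[-4, 2, 0], [2, -10, 4], [0, 4, -6]].
Leading principal minors: -4, 36, -152.
Signs alternate −, +, − ⇒ H ≺ 0 ⇒ concave.

concave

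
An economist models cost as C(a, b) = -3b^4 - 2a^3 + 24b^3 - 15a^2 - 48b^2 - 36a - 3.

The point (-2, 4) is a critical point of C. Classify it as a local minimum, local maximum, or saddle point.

local maximum

The mixed partial ∂²C/∂a∂b is 0, so the Hessian at any point is diag(C_aa, C_bb) = diag(-6(2a + 5), 12(-3b^2 + 12b - 8)).
At (-2, 4): H = diag(-6, -96).
Both eigenvalues are negative, so H is negative definite: a local maximum.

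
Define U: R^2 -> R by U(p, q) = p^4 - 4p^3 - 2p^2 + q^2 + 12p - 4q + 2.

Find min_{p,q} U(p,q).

-11

U(p,q) separates as A(p) + B(q) + 2, so its minimum is min A + min B + 2.
A'(p) = 4(p - 3)(p - 1)(p + 1) vanishes at p ∈ {-1, 1, 3}; B'(q) = 2q - 4 vanishes at q ∈ {2}.
Local minima of A (where A''>0): A(-1)=-9, A(3)=-9. Local minima of B: B(2)=-4.
So the global minimum of U is A(-1) + B(2) + 2 = -9 − 4 + 2 = -11, attained at (-1, 2).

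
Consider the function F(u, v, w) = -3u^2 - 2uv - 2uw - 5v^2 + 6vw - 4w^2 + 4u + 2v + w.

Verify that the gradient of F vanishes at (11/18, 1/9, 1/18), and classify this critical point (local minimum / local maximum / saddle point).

∇F = (-6u - 2v - 2w + 4, -2u - 10v + 6w + 2, -2u + 6v - 8w + 1); substituting (11/18, 1/9, 1/18) gives ∇F = (0, 0, 0), so (11/18, 1/9, 1/18) is indeed a critical point.
The Hessian is constant: H = [[-6, -2, -2], [-2, -10, 6], [-2, 6, -8]].
Leading principal minors: Δ₁ = -6, Δ₂ = 56, Δ₃ = -144.
The minors alternate sign starting negative (−, +, −), so H is negative definite: a local maximum.

local maximum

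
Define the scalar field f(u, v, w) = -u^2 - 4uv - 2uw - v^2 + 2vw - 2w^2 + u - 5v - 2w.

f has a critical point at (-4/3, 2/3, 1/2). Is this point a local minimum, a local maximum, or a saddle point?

The Hessian is constant: H = [[-2, -4, -2], [-4, -2, 2], [-2, 2, -4]].
Leading principal minors: Δ₁ = -2, Δ₂ = -12, Δ₃ = 96.
The minors fit neither the all-positive nor the alternating-sign pattern, so H is indefinite: a saddle point.

saddle point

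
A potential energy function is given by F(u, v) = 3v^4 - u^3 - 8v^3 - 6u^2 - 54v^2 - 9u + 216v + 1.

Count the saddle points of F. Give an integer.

3

F separates as a function of u plus a function of v, so ∇F=0 decouples.
∂F/∂u = -3(u + 1)(u + 3) = 0 at u ∈ {-3, -1}; ∂F/∂v = 12(v - 3)(v - 2)(v + 3) = 0 at v ∈ {-3, 2, 3}.
The Hessian is diagonal: diag(F_uu, F_vv). Second derivatives: F_uu(-3)=6, F_uu(-1)=-6; F_vv(-3)=360, F_vv(2)=-60, F_vv(3)=72.
Saddle points occur where the two diagonal entries have opposite signs: (-3, 2), (-1, -3), (-1, 3). Count: 3.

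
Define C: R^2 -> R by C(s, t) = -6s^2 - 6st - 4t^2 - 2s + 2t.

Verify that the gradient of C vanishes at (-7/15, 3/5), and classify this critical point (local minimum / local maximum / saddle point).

∇C = (-12s - 6t - 2, -6s - 8t + 2); substituting (-7/15, 3/5) gives ∇C = (0, 0), so (-7/15, 3/5) is indeed a critical point.
The Hessian of C is constant: H = [[-12, -6], [-6, -8]].
det(H) = (-12)·(-8) − (-6)² = 60.
det(H) > 0 and tr(H) = -20 < 0, so H is negative definite and the point is a local maximum.

local maximum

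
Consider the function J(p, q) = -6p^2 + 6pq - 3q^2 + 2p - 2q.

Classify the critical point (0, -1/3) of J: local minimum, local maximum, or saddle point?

The Hessian of J is constant: H = [[-12, 6], [6, -6]].
det(H) = (-12)·(-6) − 6² = 36.
det(H) > 0 and tr(H) = -18 < 0, so H is negative definite and the point is a local maximum.

local maximum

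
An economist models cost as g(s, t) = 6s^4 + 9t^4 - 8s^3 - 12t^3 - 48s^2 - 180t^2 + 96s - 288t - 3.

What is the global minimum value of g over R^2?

g(s,t) separates as P(s) + Q(t) − 3, so its minimum is min P + min Q − 3.
P'(s) = 24(s - 2)(s - 1)(s + 2) vanishes at s ∈ {-2, 1, 2}; Q'(t) = 36(t - 4)(t + 1)(t + 2) vanishes at t ∈ {-2, -1, 4}.
Local minima of P (where P''>0): P(-2)=-224, P(2)=32. Local minima of Q: Q(-2)=96, Q(4)=-2496.
So the global minimum of g is P(-2) + Q(4) − 3 = -224 − 2496 − 3 = -2723, attained at (-2, 4).

-2723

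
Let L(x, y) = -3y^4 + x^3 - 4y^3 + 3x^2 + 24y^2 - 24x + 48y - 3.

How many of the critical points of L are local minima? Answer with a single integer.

1

L separates as a function of x plus a function of y, so ∇L=0 decouples.
∂L/∂x = 3(x - 2)(x + 4) = 0 at x ∈ {-4, 2}; ∂L/∂y = -12(y - 2)(y + 1)(y + 2) = 0 at y ∈ {-2, -1, 2}.
The Hessian is diagonal: diag(L_xx, L_yy). Second derivatives: L_xx(-4)=-18, L_xx(2)=18; L_yy(-2)=-48, L_yy(-1)=36, L_yy(2)=-144.
Local minima occur where both diagonal entries positive: (2, -1). Count: 1.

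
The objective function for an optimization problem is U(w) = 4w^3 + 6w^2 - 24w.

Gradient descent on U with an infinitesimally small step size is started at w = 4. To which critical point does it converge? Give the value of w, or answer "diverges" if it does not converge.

U'(w) = 12(w - 1)(w + 2), so U'(4) = 216.
Gradient descent moves in the -U' direction, i.e. w is decreasing.
The nearest critical point in that direction is w = 1, where U'' = 36 > 0 (a local minimum). The iterate converges there.

1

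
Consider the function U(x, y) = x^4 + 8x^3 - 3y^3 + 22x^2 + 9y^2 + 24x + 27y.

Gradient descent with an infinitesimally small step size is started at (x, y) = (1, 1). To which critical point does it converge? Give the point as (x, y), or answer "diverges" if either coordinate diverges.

(-1, -1)

U is separable, so gradient descent decouples: x follows -∂U/∂x, y follows -∂U/∂y.
∂U/∂x = 4(x + 1)(x + 2)(x + 3); at x=1 this is 96, so x decreases.
∂U/∂y = -9(y - 3)(y + 1); at y=1 this is 36, so y decreases.
x converges to its nearest critical value -1 (a local min of the x-part); y converges to -1. The iterate converges to (-1, -1).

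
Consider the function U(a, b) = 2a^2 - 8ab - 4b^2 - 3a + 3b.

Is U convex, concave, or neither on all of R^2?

U is quadratic, so its Hessian is the constant matrix H = [[4, -8], [-8, -8]].
det(H) = -96, tr(H) = -4.
det(H) < 0, so H is indefinite: neither convex nor concave.

neither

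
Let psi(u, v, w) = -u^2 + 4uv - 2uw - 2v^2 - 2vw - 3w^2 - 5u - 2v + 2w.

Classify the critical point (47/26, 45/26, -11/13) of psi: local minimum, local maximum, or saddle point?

saddle point

The Hessian is constant: H = [[-2, 4, -2], [4, -4, -2], [-2, -2, -6]].
Leading principal minors: Δ₁ = -2, Δ₂ = -8, Δ₃ = 104.
The minors fit neither the all-positive nor the alternating-sign pattern, so H is indefinite: a saddle point.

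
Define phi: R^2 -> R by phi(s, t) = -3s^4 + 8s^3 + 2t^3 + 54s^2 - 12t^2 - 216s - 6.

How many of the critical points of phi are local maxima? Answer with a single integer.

phi separates as a function of s plus a function of t, so ∇phi=0 decouples.
∂phi/∂s = -12(s - 3)(s - 2)(s + 3) = 0 at s ∈ {-3, 2, 3}; ∂phi/∂t = 6t(t - 4) = 0 at t ∈ {0, 4}.
The Hessian is diagonal: diag(phi_ss, phi_tt). Second derivatives: phi_ss(-3)=-360, phi_ss(2)=60, phi_ss(3)=-72; phi_tt(0)=-24, phi_tt(4)=24.
Local maxima occur where both diagonal entries negative: (-3, 0), (3, 0). Count: 2.

2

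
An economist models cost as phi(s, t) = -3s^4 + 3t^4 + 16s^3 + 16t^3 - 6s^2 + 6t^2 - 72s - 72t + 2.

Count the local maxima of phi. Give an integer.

phi separates as a function of s plus a function of t, so ∇phi=0 decouples.
∂phi/∂s = -12(s - 3)(s - 2)(s + 1) = 0 at s ∈ {-1, 2, 3}; ∂phi/∂t = 12(t - 1)(t + 2)(t + 3) = 0 at t ∈ {-3, -2, 1}.
The Hessian is diagonal: diag(phi_ss, phi_tt). Second derivatives: phi_ss(-1)=-144, phi_ss(2)=36, phi_ss(3)=-48; phi_tt(-3)=48, phi_tt(-2)=-36, phi_tt(1)=144.
Local maxima occur where both diagonal entries negative: (-1, -2), (3, -2). Count: 2.

2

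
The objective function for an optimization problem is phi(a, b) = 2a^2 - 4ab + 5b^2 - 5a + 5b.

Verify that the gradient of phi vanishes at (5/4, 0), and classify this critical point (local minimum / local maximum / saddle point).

∇phi = (4a - 4b - 5, -4a + 10b + 5); substituting (5/4, 0) gives ∇phi = (0, 0), so (5/4, 0) is indeed a critical point.
The Hessian of phi is constant: H = [[4, -4], [-4, 10]].
det(H) = 4·10 − (-4)² = 24.
det(H) > 0 and tr(H) = 14 > 0, so H is positive definite and the point is a local minimum.

local minimum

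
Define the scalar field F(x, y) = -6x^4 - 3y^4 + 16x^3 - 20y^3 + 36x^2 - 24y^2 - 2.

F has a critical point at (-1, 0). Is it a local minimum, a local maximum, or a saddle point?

local maximum

The mixed partial ∂²F/∂x∂y is 0, so the Hessian at any point is diag(F_xx, F_yy) = diag(24(-3x^2 + 4x + 3), -12(3y^2 + 10y + 4)).
At (-1, 0): H = diag(-96, -48).
Both eigenvalues are negative, so H is negative definite: a local maximum.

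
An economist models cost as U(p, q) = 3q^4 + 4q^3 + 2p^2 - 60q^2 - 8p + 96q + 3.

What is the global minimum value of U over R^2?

-837

U(p,q) separates as A(p) + B(q) + 3, so its minimum is min A + min B + 3.
A'(p) = 4p - 8 vanishes at p ∈ {2}; B'(q) = 12(q - 2)(q - 1)(q + 4) vanishes at q ∈ {-4, 1, 2}.
Local minima of A (where A''>0): A(2)=-8. Local minima of B: B(-4)=-832, B(2)=32.
So the global minimum of U is A(2) + B(-4) + 3 = -8 − 832 + 3 = -837, attained at (2, -4).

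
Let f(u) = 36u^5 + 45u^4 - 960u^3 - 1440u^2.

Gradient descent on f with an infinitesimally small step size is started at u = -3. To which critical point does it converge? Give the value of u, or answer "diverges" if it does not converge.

f'(u) = 180u(u - 4)(u + 1)(u + 4), so f'(-3) = -7560.
Gradient descent moves in the -f' direction, i.e. u is increasing.
The nearest critical point in that direction is u = -1, where f'' = 2700 > 0 (a local minimum). The iterate converges there.

-1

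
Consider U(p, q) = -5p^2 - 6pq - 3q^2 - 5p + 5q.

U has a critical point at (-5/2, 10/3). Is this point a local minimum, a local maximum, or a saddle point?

The Hessian of U is constant: H = [[-10, -6], [-6, -6]].
det(H) = (-10)·(-6) − (-6)² = 24.
det(H) > 0 and tr(H) = -16 < 0, so H is negative definite and the point is a local maximum.

local maximum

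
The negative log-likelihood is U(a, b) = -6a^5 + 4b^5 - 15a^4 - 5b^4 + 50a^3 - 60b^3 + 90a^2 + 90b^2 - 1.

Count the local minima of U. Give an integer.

U separates as a function of a plus a function of b, so ∇U=0 decouples.
∂U/∂a = -30a(a - 2)(a + 1)(a + 3) = 0 at a ∈ {-3, -1, 0, 2}; ∂U/∂b = 20b(b - 3)(b - 1)(b + 3) = 0 at b ∈ {-3, 0, 1, 3}.
The Hessian is diagonal: diag(U_aa, U_bb). Second derivatives: U_aa(-3)=900, U_aa(-1)=-180, U_aa(0)=180, U_aa(2)=-900; U_bb(-3)=-1440, U_bb(0)=180, U_bb(1)=-160, U_bb(3)=720.
Local minima occur where both diagonal entries positive: (-3, 0), (-3, 3), (0, 0), (0, 3). Count: 4.

4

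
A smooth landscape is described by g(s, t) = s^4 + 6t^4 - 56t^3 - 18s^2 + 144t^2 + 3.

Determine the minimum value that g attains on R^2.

g(s,t) separates as P(s) + Q(t) + 3, so its minimum is min P + min Q + 3.
P'(s) = 4s(s - 3)(s + 3) vanishes at s ∈ {-3, 0, 3}; Q'(t) = 24t(t - 4)(t - 3) vanishes at t ∈ {0, 3, 4}.
Local minima of P (where P''>0): P(-3)=-81, P(3)=-81. Local minima of Q: Q(0)=0, Q(4)=256.
So the global minimum of g is P(-3) + Q(0) + 3 = -81 + 0 + 3 = -78, attained at (-3, 0).

-78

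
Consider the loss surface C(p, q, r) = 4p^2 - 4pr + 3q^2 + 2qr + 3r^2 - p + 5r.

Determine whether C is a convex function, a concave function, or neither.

C is quadratic, so its Hessian is the constant matrix H = [[8, 0, -4], [0, 6, 2], [-4, 2, 6]].
Leading principal minors: 8, 48, 160.
All positive ⇒ H ≻ 0 ⇒ convex.

convex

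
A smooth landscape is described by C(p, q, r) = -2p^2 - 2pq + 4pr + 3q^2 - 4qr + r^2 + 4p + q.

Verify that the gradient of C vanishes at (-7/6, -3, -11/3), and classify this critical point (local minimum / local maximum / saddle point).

∇C = (-4p - 2q + 4r + 4, -2p + 6q - 4r + 1, 4p - 4q + 2r); substituting (-7/6, -3, -11/3) gives ∇C = (0, 0, 0), so (-7/6, -3, -11/3) is indeed a critical point.
The Hessian is constant: H = [[-4, -2, 4], [-2, 6, -4], [4, -4, 2]].
Leading principal minors: Δ₁ = -4, Δ₂ = -28, Δ₃ = -24.
The minors fit neither the all-positive nor the alternating-sign pattern, so H is indefinite: a saddle point.

saddle point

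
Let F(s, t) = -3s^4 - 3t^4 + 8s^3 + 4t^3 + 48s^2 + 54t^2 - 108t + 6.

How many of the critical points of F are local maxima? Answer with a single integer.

4

F separates as a function of s plus a function of t, so ∇F=0 decouples.
∂F/∂s = -12s(s - 4)(s + 2) = 0 at s ∈ {-2, 0, 4}; ∂F/∂t = -12(t - 3)(t - 1)(t + 3) = 0 at t ∈ {-3, 1, 3}.
The Hessian is diagonal: diag(F_ss, F_tt). Second derivatives: F_ss(-2)=-144, F_ss(0)=96, F_ss(4)=-288; F_tt(-3)=-288, F_tt(1)=96, F_tt(3)=-144.
Local maxima occur where both diagonal entries negative: (-2, -3), (-2, 3), (4, -3), (4, 3). Count: 4.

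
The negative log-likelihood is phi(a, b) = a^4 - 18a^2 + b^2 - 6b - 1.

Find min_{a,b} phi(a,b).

-91

phi(a,b) separates as P(a) + Q(b) − 1, so its minimum is min P + min Q − 1.
P'(a) = 4a(a - 3)(a + 3) vanishes at a ∈ {-3, 0, 3}; Q'(b) = 2b - 6 vanishes at b ∈ {3}.
Local minima of P (where P''>0): P(-3)=-81, P(3)=-81. Local minima of Q: Q(3)=-9.
So the global minimum of phi is P(-3) + Q(3) − 1 = -81 − 9 − 1 = -91, attained at (-3, 3).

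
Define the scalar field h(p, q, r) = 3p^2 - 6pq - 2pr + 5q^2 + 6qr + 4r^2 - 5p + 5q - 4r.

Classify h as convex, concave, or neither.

h is quadratic, so its Hessian is the constant matrix H = [[6, -6, -2], [-6, 10, 6], [-2, 6, 8]].
Leading principal minors: 6, 24, 80.
All positive ⇒ H ≻ 0 ⇒ convex.

convex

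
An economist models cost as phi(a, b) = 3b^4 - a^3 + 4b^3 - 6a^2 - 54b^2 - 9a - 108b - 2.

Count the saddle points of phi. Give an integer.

3

phi separates as a function of a plus a function of b, so ∇phi=0 decouples.
∂phi/∂a = -3(a + 1)(a + 3) = 0 at a ∈ {-3, -1}; ∂phi/∂b = 12(b - 3)(b + 1)(b + 3) = 0 at b ∈ {-3, -1, 3}.
The Hessian is diagonal: diag(phi_aa, phi_bb). Second derivatives: phi_aa(-3)=6, phi_aa(-1)=-6; phi_bb(-3)=144, phi_bb(-1)=-96, phi_bb(3)=288.
Saddle points occur where the two diagonal entries have opposite signs: (-3, -1), (-1, -3), (-1, 3). Count: 3.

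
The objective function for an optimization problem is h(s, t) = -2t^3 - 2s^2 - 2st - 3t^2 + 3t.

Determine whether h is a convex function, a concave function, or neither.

neither

The term -2t^3 is cubic, so the Hessian is not constant.
∂²h/∂t² = -12t - 6, which takes both signs as t varies (negative for sufficiently large t). A diagonal entry of the Hessian changing sign means the Hessian is neither positive- nor negative-semidefinite on all of R^2.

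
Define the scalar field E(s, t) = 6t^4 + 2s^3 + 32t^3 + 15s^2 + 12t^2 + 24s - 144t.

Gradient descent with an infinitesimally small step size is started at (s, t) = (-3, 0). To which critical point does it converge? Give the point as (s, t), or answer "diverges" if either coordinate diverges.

(-1, 1)

E is separable, so gradient descent decouples: s follows -∂E/∂s, t follows -∂E/∂t.
∂E/∂s = 6(s + 1)(s + 4); at s=-3 this is -12, so s increases.
∂E/∂t = 24(t - 1)(t + 2)(t + 3); at t=0 this is -144, so t increases.
s converges to its nearest critical value -1 (a local min of the s-part); t converges to 1. The iterate converges to (-1, 1).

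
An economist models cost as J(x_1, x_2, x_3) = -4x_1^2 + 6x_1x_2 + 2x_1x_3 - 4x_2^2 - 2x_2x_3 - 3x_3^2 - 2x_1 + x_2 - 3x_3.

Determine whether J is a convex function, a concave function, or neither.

concave

J is quadratic, so its Hessian is the constant matrix H = [[-8, 6, 2], [6, -8, -2], [2, -2, -6]].
Leading principal minors: -8, 28, -152.
Signs alternate −, +, − ⇒ H ≺ 0 ⇒ concave.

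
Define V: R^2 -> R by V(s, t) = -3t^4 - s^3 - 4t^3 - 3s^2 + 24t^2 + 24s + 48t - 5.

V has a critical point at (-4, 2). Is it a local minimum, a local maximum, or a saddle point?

saddle point

The mixed partial ∂²V/∂s∂t is 0, so the Hessian at any point is diag(V_ss, V_tt) = diag(-6(s + 1), 12(-3t^2 - 2t + 4)).
At (-4, 2): H = diag(18, -144).
The eigenvalues have opposite signs, so H is indefinite: a saddle point.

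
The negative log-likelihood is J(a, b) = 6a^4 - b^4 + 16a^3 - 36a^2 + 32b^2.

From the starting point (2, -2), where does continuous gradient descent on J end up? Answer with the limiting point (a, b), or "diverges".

(1, 0)

J is separable, so gradient descent decouples: a follows -∂J/∂a, b follows -∂J/∂b.
∂J/∂a = 24a(a - 1)(a + 3); at a=2 this is 240, so a decreases.
∂J/∂b = -4b(b - 4)(b + 4); at b=-2 this is -96, so b increases.
a converges to its nearest critical value 1 (a local min of the a-part); b converges to 0. The iterate converges to (1, 0).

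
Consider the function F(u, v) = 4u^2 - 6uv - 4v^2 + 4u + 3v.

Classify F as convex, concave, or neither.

F is quadratic, so its Hessian is the constant matrix H = [[8, -6], [-6, -8]].
det(H) = -100, tr(H) = 0.
det(H) < 0, so H is indefinite: neither convex nor concave.

neither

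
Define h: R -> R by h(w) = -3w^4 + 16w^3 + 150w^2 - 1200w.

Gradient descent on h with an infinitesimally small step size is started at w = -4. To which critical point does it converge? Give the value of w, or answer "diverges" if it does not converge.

h'(w) = -12(w - 5)(w - 4)(w + 5), so h'(-4) = -864.
Gradient descent moves in the -h' direction, i.e. w is increasing.
The nearest critical point in that direction is w = 4, where h'' = 108 > 0 (a local minimum). The iterate converges there.

4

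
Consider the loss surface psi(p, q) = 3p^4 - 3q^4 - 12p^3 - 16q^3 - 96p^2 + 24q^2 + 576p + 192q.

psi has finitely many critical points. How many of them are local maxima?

psi separates as a function of p plus a function of q, so ∇psi=0 decouples.
∂psi/∂p = 12(p - 4)(p - 3)(p + 4) = 0 at p ∈ {-4, 3, 4}; ∂psi/∂q = -12(q - 2)(q + 2)(q + 4) = 0 at q ∈ {-4, -2, 2}.
The Hessian is diagonal: diag(psi_pp, psi_qq). Second derivatives: psi_pp(-4)=672, psi_pp(3)=-84, psi_pp(4)=96; psi_qq(-4)=-144, psi_qq(-2)=96, psi_qq(2)=-288.
Local maxima occur where both diagonal entries negative: (3, -4), (3, 2). Count: 2.

2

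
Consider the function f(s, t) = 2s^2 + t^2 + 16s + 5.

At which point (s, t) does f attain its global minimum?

f(s,t) separates as P(s) + Q(t) + 5, so its minimum is min P + min Q + 5.
P'(s) = 4s + 16 vanishes at s ∈ {-4}; Q'(t) = 2t vanishes at t ∈ {0}.
Local minima of P (where P''>0): P(-4)=-32. Local minima of Q: Q(0)=0.
So the global minimum of f is P(-4) + Q(0) + 5 = -32 + 0 + 5 = -27, attained at (-4, 0).

(-4, 0)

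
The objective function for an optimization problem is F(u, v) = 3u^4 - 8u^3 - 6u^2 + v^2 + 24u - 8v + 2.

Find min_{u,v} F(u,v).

F(u,v) separates as P(u) + Q(v) + 2, so its minimum is min P + min Q + 2.
P'(u) = 12(u - 2)(u - 1)(u + 1) vanishes at u ∈ {-1, 1, 2}; Q'(v) = 2v - 8 vanishes at v ∈ {4}.
Local minima of P (where P''>0): P(-1)=-19, P(2)=8. Local minima of Q: Q(4)=-16.
So the global minimum of F is P(-1) + Q(4) + 2 = -19 − 16 + 2 = -33, attained at (-1, 4).

-33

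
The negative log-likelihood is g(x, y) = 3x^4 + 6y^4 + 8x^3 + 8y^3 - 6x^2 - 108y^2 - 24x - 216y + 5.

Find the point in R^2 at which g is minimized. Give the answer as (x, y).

(1, 3)

g(x,y) separates as P(x) + Q(y) + 5, so its minimum is min P + min Q + 5.
P'(x) = 12(x - 1)(x + 1)(x + 2) vanishes at x ∈ {-2, -1, 1}; Q'(y) = 24(y - 3)(y + 1)(y + 3) vanishes at y ∈ {-3, -1, 3}.
Local minima of P (where P''>0): P(-2)=8, P(1)=-19. Local minima of Q: Q(-3)=-54, Q(3)=-918.
So the global minimum of g is P(1) + Q(3) + 5 = -19 − 918 + 5 = -932, attained at (1, 3).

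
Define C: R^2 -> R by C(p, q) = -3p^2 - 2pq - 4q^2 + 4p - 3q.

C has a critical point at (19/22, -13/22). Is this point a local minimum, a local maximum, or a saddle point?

The Hessian of C is constant: H = [[-6, -2], [-2, -8]].
det(H) = (-6)·(-8) − (-2)² = 44.
det(H) > 0 and tr(H) = -14 < 0, so H is negative definite and the point is a local maximum.

local maximum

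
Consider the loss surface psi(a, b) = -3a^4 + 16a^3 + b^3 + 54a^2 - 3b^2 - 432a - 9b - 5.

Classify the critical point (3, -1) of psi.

saddle point

The mixed partial ∂²psi/∂a∂b is 0, so the Hessian at any point is diag(psi_aa, psi_bb) = diag(12(-3a^2 + 8a + 9), 6(b - 1)).
At (3, -1): H = diag(72, -12).
The eigenvalues have opposite signs, so H is indefinite: a saddle point.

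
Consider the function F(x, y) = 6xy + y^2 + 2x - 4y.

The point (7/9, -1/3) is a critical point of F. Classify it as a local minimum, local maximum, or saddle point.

saddle point

The Hessian of F is constant: H = [[0, 6], [6, 2]].
det(H) = 0·2 − 6² = -36.
Since det(H) < 0, H is indefinite and the critical point is a saddle point.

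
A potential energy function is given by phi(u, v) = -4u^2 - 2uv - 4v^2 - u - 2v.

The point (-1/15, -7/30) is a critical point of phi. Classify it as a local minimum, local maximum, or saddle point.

The Hessian of phi is constant: H = [[-8, -2], [-2, -8]].
det(H) = (-8)·(-8) − (-2)² = 60.
det(H) > 0 and tr(H) = -16 < 0, so H is negative definite and the point is a local maximum.

local maximum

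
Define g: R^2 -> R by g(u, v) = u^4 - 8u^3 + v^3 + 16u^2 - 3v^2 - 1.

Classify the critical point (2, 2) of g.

saddle point

The mixed partial ∂²g/∂u∂v is 0, so the Hessian at any point is diag(g_uu, g_vv) = diag(4(3u^2 - 12u + 8), 6(v - 1)).
At (2, 2): H = diag(-16, 6).
The eigenvalues have opposite signs, so H is indefinite: a saddle point.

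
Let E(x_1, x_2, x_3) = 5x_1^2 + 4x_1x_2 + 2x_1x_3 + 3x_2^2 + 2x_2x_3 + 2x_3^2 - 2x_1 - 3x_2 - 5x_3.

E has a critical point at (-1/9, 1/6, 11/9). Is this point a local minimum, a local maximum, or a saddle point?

local minimum

The Hessian is constant: H = [[10, 4, 2], [4, 6, 2], [2, 2, 4]].
Leading principal minors: Δ₁ = 10, Δ₂ = 44, Δ₃ = 144.
All leading minors are positive, so H is positive definite: a local minimum.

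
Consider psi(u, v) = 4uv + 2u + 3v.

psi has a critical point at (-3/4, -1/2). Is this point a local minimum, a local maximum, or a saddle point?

The Hessian of psi is constant: H = [[0, 4], [4, 0]].
det(H) = 0·0 − 4² = -16.
Since det(H) < 0, H is indefinite and the critical point is a saddle point.

saddle point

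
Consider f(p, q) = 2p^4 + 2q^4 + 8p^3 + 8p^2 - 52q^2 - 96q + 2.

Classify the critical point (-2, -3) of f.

local minimum

The mixed partial ∂²f/∂p∂q is 0, so the Hessian at any point is diag(f_pp, f_qq) = diag(8(3p^2 + 6p + 2), 8(3q^2 - 13)).
At (-2, -3): H = diag(16, 112).
Both eigenvalues are positive, so H is positive definite: a local minimum.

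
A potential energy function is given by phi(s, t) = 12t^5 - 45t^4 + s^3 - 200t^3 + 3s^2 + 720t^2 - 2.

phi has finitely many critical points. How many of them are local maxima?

2

phi separates as a function of s plus a function of t, so ∇phi=0 decouples.
∂phi/∂s = 3s(s + 2) = 0 at s ∈ {-2, 0}; ∂phi/∂t = 60t(t - 4)(t - 2)(t + 3) = 0 at t ∈ {-3, 0, 2, 4}.
The Hessian is diagonal: diag(phi_ss, phi_tt). Second derivatives: phi_ss(-2)=-6, phi_ss(0)=6; phi_tt(-3)=-6300, phi_tt(0)=1440, phi_tt(2)=-1200, phi_tt(4)=3360.
Local maxima occur where both diagonal entries negative: (-2, -3), (-2, 2). Count: 2.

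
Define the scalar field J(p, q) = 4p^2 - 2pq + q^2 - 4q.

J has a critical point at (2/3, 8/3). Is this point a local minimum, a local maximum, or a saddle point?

The Hessian of J is constant: H = [[8, -2], [-2, 2]].
det(H) = 8·2 − (-2)² = 12.
det(H) > 0 and tr(H) = 10 > 0, so H is positive definite and the point is a local minimum.

local minimum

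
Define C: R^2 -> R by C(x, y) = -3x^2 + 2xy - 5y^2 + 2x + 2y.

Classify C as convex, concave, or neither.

C is quadratic, so its Hessian is the constant matrix H = [[-6, 2], [2, -10]].
det(H) = 56, tr(H) = -16.
det(H) > 0 and tr(H) < 0, so H is negative definite everywhere: concave.

concave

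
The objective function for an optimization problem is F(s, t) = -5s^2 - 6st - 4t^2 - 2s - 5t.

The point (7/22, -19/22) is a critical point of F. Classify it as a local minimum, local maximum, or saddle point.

The Hessian of F is constant: H = [[-10, -6], [-6, -8]].
det(H) = (-10)·(-8) − (-6)² = 44.
det(H) > 0 and tr(H) = -18 < 0, so H is negative definite and the point is a local maximum.

local maximum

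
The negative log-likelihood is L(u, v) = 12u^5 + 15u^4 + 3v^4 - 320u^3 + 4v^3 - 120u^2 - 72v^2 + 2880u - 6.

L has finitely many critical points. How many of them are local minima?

L separates as a function of u plus a function of v, so ∇L=0 decouples.
∂L/∂u = 60(u - 3)(u - 2)(u + 2)(u + 4) = 0 at u ∈ {-4, -2, 2, 3}; ∂L/∂v = 12v(v - 3)(v + 4) = 0 at v ∈ {-4, 0, 3}.
The Hessian is diagonal: diag(L_uu, L_vv). Second derivatives: L_uu(-4)=-5040, L_uu(-2)=2400, L_uu(2)=-1440, L_uu(3)=2100; L_vv(-4)=336, L_vv(0)=-144, L_vv(3)=252.
Local minima occur where both diagonal entries positive: (-2, -4), (-2, 3), (3, -4), (3, 3). Count: 4.

4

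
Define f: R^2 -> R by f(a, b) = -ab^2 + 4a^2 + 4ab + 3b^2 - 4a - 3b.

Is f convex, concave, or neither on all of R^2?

neither

The term -ab^2 is cubic, so the Hessian is not constant.
∂²f/∂b² = -2a + 6, which takes both signs as a varies (negative for sufficiently large a). A diagonal entry of the Hessian changing sign means the Hessian is neither positive- nor negative-semidefinite on all of R^2.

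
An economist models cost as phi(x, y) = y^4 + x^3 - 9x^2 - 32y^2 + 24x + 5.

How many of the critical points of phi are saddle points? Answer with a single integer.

3

phi separates as a function of x plus a function of y, so ∇phi=0 decouples.
∂phi/∂x = 3(x - 4)(x - 2) = 0 at x ∈ {2, 4}; ∂phi/∂y = 4y(y - 4)(y + 4) = 0 at y ∈ {-4, 0, 4}.
The Hessian is diagonal: diag(phi_xx, phi_yy). Second derivatives: phi_xx(2)=-6, phi_xx(4)=6; phi_yy(-4)=128, phi_yy(0)=-64, phi_yy(4)=128.
Saddle points occur where the two diagonal entries have opposite signs: (2, -4), (2, 4), (4, 0). Count: 3.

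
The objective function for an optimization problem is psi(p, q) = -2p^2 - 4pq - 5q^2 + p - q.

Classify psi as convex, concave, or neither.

concave

psi is quadratic, so its Hessian is the constant matrix H = [[-4, -4], [-4, -10]].
det(H) = 24, tr(H) = -14.
det(H) > 0 and tr(H) < 0, so H is negative definite everywhere: concave.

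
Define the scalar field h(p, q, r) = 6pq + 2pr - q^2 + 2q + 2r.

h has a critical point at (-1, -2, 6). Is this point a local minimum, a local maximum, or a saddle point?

The Hessian is constant: H = [[0, 6, 2], [6, -2, 0], [2, 0, 0]].
Leading principal minors: Δ₁ = 0, Δ₂ = -36, Δ₃ = 8.
The minors fit neither the all-positive nor the alternating-sign pattern, so H is indefinite: a saddle point.

saddle point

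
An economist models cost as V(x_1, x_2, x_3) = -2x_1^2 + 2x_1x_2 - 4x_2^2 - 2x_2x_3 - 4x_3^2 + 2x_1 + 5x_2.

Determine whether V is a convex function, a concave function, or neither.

V is quadratic, so its Hessian is the constant matrix H = [[-4, 2, 0], [2, -8, -2], [0, -2, -8]].
Leading principal minors: -4, 28, -208.
Signs alternate −, +, − ⇒ H ≺ 0 ⇒ concave.

concave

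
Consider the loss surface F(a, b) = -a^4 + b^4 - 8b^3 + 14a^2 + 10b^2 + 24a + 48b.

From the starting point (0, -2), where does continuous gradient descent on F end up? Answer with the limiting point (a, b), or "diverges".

F is separable, so gradient descent decouples: a follows -∂F/∂a, b follows -∂F/∂b.
∂F/∂a = -4(a - 3)(a + 1)(a + 2); at a=0 this is 24, so a decreases.
∂F/∂b = 4(b - 4)(b - 3)(b + 1); at b=-2 this is -120, so b increases.
a converges to its nearest critical value -1 (a local min of the a-part); b converges to -1. The iterate converges to (-1, -1).

(-1, -1)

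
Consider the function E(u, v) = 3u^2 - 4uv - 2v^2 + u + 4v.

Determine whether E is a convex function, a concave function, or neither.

E is quadratic, so its Hessian is the constant matrix H = [[6, -4], [-4, -4]].
det(H) = -40, tr(H) = 2.
det(H) < 0, so H is indefinite: neither convex nor concave.

neither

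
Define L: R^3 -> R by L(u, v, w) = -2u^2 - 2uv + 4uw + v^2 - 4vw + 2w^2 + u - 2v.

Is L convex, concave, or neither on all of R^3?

neither

L is quadratic, so its Hessian is the constant matrix H = [[-4, -2, 4], [-2, 2, -4], [4, -4, 4]].
Leading principal minors: -4, -12, 48.
Neither pattern holds ⇒ H is indefinite ⇒ neither convex nor concave.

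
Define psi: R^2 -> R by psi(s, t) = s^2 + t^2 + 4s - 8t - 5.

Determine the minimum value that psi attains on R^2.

-25

psi(s,t) separates as P(s) + Q(t) − 5, so its minimum is min P + min Q − 5.
P'(s) = 2s + 4 vanishes at s ∈ {-2}; Q'(t) = 2(t - 4) vanishes at t ∈ {4}.
Local minima of P (where P''>0): P(-2)=-4. Local minima of Q: Q(4)=-16.
So the global minimum of psi is P(-2) + Q(4) − 5 = -4 − 16 − 5 = -25, attained at (-2, 4).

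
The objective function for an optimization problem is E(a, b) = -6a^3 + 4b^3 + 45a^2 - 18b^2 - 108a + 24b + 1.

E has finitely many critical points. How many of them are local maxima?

1

E separates as a function of a plus a function of b, so ∇E=0 decouples.
∂E/∂a = -18(a - 3)(a - 2) = 0 at a ∈ {2, 3}; ∂E/∂b = 12(b - 2)(b - 1) = 0 at b ∈ {1, 2}.
The Hessian is diagonal: diag(E_aa, E_bb). Second derivatives: E_aa(2)=18, E_aa(3)=-18; E_bb(1)=-12, E_bb(2)=12.
Local maxima occur where both diagonal entries negative: (3, 1). Count: 1.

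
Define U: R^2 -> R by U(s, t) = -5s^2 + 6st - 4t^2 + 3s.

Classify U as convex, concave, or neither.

U is quadratic, so its Hessian is the constant matrix H = [[-10, 6], [6, -8]].
det(H) = 44, tr(H) = -18.
det(H) > 0 and tr(H) < 0, so H is negative definite everywhere: concave.

concave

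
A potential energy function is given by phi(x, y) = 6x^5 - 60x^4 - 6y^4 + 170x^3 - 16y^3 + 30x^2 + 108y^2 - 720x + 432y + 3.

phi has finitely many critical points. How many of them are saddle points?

6

phi separates as a function of x plus a function of y, so ∇phi=0 decouples.
∂phi/∂x = 30(x - 4)(x - 3)(x - 2)(x + 1) = 0 at x ∈ {-1, 2, 3, 4}; ∂phi/∂y = -24(y - 3)(y + 2)(y + 3) = 0 at y ∈ {-3, -2, 3}.
The Hessian is diagonal: diag(phi_xx, phi_yy). Second derivatives: phi_xx(-1)=-1800, phi_xx(2)=180, phi_xx(3)=-120, phi_xx(4)=300; phi_yy(-3)=-144, phi_yy(-2)=120, phi_yy(3)=-720.
Saddle points occur where the two diagonal entries have opposite signs: (-1, -2), (2, -3), (2, 3), (3, -2), (4, -3), (4, 3). Count: 6.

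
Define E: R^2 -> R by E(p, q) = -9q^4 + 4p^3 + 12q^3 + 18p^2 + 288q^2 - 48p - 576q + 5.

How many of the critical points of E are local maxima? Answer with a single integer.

E separates as a function of p plus a function of q, so ∇E=0 decouples.
∂E/∂p = 12(p - 1)(p + 4) = 0 at p ∈ {-4, 1}; ∂E/∂q = -36(q - 4)(q - 1)(q + 4) = 0 at q ∈ {-4, 1, 4}.
The Hessian is diagonal: diag(E_pp, E_qq). Second derivatives: E_pp(-4)=-60, E_pp(1)=60; E_qq(-4)=-1440, E_qq(1)=540, E_qq(4)=-864.
Local maxima occur where both diagonal entries negative: (-4, -4), (-4, 4). Count: 2.

2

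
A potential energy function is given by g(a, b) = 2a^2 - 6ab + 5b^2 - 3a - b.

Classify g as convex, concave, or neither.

convex

g is quadratic, so its Hessian is the constant matrix H = [[4, -6], [-6, 10]].
det(H) = 4, tr(H) = 14.
det(H) > 0 and tr(H) > 0, so H is positive definite everywhere: convex.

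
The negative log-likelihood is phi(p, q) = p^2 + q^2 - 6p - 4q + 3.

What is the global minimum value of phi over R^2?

-10

phi(p,q) separates as A(p) + B(q) + 3, so its minimum is min A + min B + 3.
A'(p) = 2p - 6 vanishes at p ∈ {3}; B'(q) = 2q - 4 vanishes at q ∈ {2}.
Local minima of A (where A''>0): A(3)=-9. Local minima of B: B(2)=-4.
So the global minimum of phi is A(3) + B(2) + 3 = -9 − 4 + 3 = -10, attained at (3, 2).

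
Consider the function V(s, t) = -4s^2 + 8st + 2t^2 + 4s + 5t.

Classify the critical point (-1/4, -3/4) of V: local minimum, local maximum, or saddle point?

The Hessian of V is constant: H = [[-8, 8], [8, 4]].
det(H) = (-8)·4 − 8² = -96.
Since det(H) < 0, H is indefinite and the critical point is a saddle point.

saddle point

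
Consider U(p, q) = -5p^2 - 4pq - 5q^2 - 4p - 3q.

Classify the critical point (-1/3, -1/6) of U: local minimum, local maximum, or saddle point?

The Hessian of U is constant: H = [[-10, -4], [-4, -10]].
det(H) = (-10)·(-10) − (-4)² = 84.
det(H) > 0 and tr(H) = -20 < 0, so H is negative definite and the point is a local maximum.

local maximum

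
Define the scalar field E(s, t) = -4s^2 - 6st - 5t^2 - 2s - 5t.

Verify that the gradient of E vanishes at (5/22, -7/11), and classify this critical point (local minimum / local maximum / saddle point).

local maximum

∇E = (-8s - 6t - 2, -6s - 10t - 5); substituting (5/22, -7/11) gives ∇E = (0, 0), so (5/22, -7/11) is indeed a critical point.
The Hessian of E is constant: H = [[-8, -6], [-6, -10]].
det(H) = (-8)·(-10) − (-6)² = 44.
det(H) > 0 and tr(H) = -18 < 0, so H is negative definite and the point is a local maximum.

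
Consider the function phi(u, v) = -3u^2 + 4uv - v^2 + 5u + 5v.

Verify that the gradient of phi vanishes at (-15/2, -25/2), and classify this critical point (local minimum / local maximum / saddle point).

∇phi = (-6u + 4v + 5, 4u - 2v + 5); substituting (-15/2, -25/2) gives ∇phi = (0, 0), so (-15/2, -25/2) is indeed a critical point.
The Hessian of phi is constant: H = [[-6, 4], [4, -2]].
det(H) = (-6)·(-2) − 4² = -4.
Since det(H) < 0, H is indefinite and the critical point is a saddle point.

saddle point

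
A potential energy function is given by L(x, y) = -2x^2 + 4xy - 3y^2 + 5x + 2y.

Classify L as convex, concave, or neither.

concave

L is quadratic, so its Hessian is the constant matrix H = [[-4, 4], [4, -6]].
det(H) = 8, tr(H) = -10.
det(H) > 0 and tr(H) < 0, so H is negative definite everywhere: concave.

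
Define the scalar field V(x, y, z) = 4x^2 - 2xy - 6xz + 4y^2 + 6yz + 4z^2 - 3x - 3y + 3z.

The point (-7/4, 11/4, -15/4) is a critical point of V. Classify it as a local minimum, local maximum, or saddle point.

local minimum

The Hessian is constant: H = [[8, -2, -6], [-2, 8, 6], [-6, 6, 8]].
Leading principal minors: Δ₁ = 8, Δ₂ = 60, Δ₃ = 48.
All leading minors are positive, so H is positive definite: a local minimum.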